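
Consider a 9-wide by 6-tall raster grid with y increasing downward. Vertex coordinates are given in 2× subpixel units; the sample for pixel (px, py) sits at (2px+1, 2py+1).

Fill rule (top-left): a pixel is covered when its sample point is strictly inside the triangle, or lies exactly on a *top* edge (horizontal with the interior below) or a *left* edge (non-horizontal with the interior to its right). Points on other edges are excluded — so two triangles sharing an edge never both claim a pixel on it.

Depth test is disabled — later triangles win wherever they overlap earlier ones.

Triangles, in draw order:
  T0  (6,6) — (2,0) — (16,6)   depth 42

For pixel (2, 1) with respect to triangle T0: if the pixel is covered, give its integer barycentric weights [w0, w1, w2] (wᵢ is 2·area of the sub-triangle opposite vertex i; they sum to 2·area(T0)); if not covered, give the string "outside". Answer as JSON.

T0:
  2·area = 60
  edge (6, 6)→(2, 0): d=(-4,-6) top-left  bias=+0
  edge (2, 0)→(16, 6): d=(14,6) right/bottom  bias=-1
  edge (16, 6)→(6, 6): d=(-10,0) right/bottom  bias=-1
    (1,0)@(3, 1): e=[2,8,50] → #
    (2,0)@(5, 1): e=[14,-4,50] → ·
    (1,1)@(3, 3): e=[-6,36,30] → ·
    (2,1)@(5, 3): e=[6,24,30] → #
    (3,1)@(7, 3): e=[18,12,30] → #
    (4,1)@(9, 3): e=[30,0,30] → ·  [on edge]
    (2,2)@(5, 5): e=[-2,52,10] → ·
    (3,2)@(7, 5): e=[10,40,10] → #
    (4,2)@(9, 5): e=[22,28,10] → #
    (5,2)@(11, 5): e=[34,16,10] → #
    (6,2)@(13, 5): e=[46,4,10] → #
    (7,2)@(15, 5): e=[58,-8,10] → ·
  covered (7 px):
    · # · · · · · · ·
    · · # # · · · · ·
    · · · # # # # · ·
    · · · · · · · · ·
    · · · · · · · · ·
    · · · · · · · · ·

Result: [24,30,6]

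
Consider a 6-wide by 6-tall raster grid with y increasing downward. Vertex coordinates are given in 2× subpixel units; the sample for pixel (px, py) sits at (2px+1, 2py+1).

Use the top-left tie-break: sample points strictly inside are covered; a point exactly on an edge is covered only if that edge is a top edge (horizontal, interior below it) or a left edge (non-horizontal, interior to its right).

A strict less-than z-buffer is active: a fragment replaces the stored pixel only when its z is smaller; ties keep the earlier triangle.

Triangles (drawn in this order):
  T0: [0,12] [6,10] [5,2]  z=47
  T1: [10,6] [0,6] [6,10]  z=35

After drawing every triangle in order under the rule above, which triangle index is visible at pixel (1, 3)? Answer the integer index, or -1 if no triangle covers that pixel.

T0:
  2·area = 50  (B↔C swapped to make it positive)
  edge (0, 12)→(5, 2): d=(5,-10) top-left  bias=+0
  edge (5, 2)→(6, 10): d=(1,8) right/bottom  bias=-1
  edge (6, 10)→(0, 12): d=(-6,2) right/bottom  bias=-1
    (2,1)@(5, 3): e=[5,1,44] → #
    (3,1)@(7, 3): e=[25,-15,40] → ·
    (2,2)@(5, 5): e=[15,3,32] → #
    (3,2)@(7, 5): e=[35,-13,28] → ·
    (1,3)@(3, 7): e=[5,21,24] → #
    (3,3)@(7, 7): e=[45,-11,16] → ·
    (1,4)@(3, 9): e=[15,23,12] → #
    (3,4)@(7, 9): e=[55,-9,4] → ·
    (4,4)@(9, 9): e=[75,-25,0] → ·  [on edge]
    (0,5)@(1, 11): e=[5,41,4] → #
    (1,5)@(3, 11): e=[25,25,0] → ·  [on edge]
    (2,5)@(5, 11): e=[45,9,-4] → ·
  covered (7 px):
    · · · · · ·
    · · # · · ·
    · · # · · ·
    · # # · · ·
    · # # · · ·
    # · · · · ·
T1:
  2·area = 40  (B↔C swapped to make it positive)
  edge (10, 6)→(6, 10): d=(-4,4) right/bottom  bias=-1
  edge (6, 10)→(0, 6): d=(-6,-4) top-left  bias=+0
  edge (0, 6)→(10, 6): d=(10,0) top-left  bias=+0
    (5,2)@(11, 5): e=[0,50,-10] → ·  [on edge]
    (1,3)@(3, 7): e=[24,6,10] → #
    (2,3)@(5, 7): e=[16,14,10] → #
    (3,3)@(7, 7): e=[8,22,10] → #
    (4,3)@(9, 7): e=[0,30,10] → ·  [on edge]
    (1,4)@(3, 9): e=[16,-6,30] → ·
    (2,4)@(5, 9): e=[8,2,30] → #
    (3,4)@(7, 9): e=[0,10,30] → ·  [on edge]
    (2,5)@(5, 11): e=[0,-10,50] → ·  [on edge]
  covered (4 px):
    · · · · · ·
    · · · · · ·
    · · · · · ·
    · # # # · ·
    · · # · · ·
    · · · · · ·

Z-buffer (winner per pixel, '.' = empty):
  . . . . . .
  . . 0 . . .
  . . 0 . . .
  . 1 1 1 . .
  . 0 1 . . .
  0 . . . . .

Final: 1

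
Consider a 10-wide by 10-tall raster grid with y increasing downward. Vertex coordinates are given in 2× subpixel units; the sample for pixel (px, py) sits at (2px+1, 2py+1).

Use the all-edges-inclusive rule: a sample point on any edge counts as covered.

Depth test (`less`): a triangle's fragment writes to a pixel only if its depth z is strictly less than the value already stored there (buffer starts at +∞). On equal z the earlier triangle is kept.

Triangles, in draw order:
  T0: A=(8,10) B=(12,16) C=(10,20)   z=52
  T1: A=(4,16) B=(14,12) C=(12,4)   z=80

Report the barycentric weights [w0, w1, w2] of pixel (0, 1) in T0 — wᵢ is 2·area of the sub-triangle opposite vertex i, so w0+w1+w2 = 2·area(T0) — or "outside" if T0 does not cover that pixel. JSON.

T0:
  2·area = 28
  edge (8, 10)→(12, 16): d=(4,6) inclusive
  edge (12, 16)→(10, 20): d=(-2,4) inclusive
  edge (10, 20)→(8, 10): d=(-2,-10) inclusive
    (3,2)@(7, 5): e=[-14,42,0] → ·  [on edge]
    (4,6)@(9, 13): e=[6,18,4] → █
    (5,6)@(11, 13): e=[-6,10,24] → ·
    (4,7)@(9, 15): e=[14,14,0] → █  [on edge]
    (5,7)@(11, 15): e=[2,6,20] → █
    (6,7)@(13, 15): e=[-10,-2,40] → ·
    (4,8)@(9, 17): e=[22,10,-4] → ·
    (5,8)@(11, 17): e=[10,2,16] → █
    (6,8)@(13, 17): e=[-2,-6,36] → ·
    (5,9)@(11, 19): e=[18,-2,12] → ·
  covered (4 px):
    · · · · · · · · · ·
    · · · · · · · · · ·
    · · · · · · · · · ·
    · · · · · · · · · ·
    · · · · · · · · · ·
    · · · · · · · · · ·
    · · · · █ · · · · ·
    · · · · █ █ · · · ·
    · · · · · █ · · · ·
    · · · · · · · · · ·
T1:
  2·area = 88  (B↔C swapped to make it positive)
  edge (4, 16)→(12, 4): d=(8,-12) inclusive
  edge (12, 4)→(14, 12): d=(2,8) inclusive
  edge (14, 12)→(4, 16): d=(-10,4) inclusive
    (5,3)@(11, 7): e=[12,14,62] → █
    (6,3)@(13, 7): e=[36,-2,54] → ·
    (4,4)@(9, 9): e=[4,34,50] → █
    (6,4)@(13, 9): e=[52,2,34] → █
    (7,4)@(15, 9): e=[76,-14,26] → ·
    (4,5)@(9, 11): e=[20,38,30] → █
    (7,5)@(15, 11): e=[92,-10,6] → ·
    (3,6)@(7, 13): e=[12,58,18] → █
    (6,6)@(13, 13): e=[84,10,-6] → ·
    (2,7)@(5, 15): e=[4,78,6] → █
    (3,7)@(7, 15): e=[28,62,-2] → ·
    (4,7)@(9, 15): e=[52,46,-10] → ·
  covered (11 px):
    · · · · · · · · · ·
    · · · · · · · · · ·
    · · · · · · · · · ·
    · · · · · █ · · · ·
    · · · · █ █ █ · · ·
    · · · · █ █ █ · · ·
    · · · █ █ █ · · · ·
    · · █ · · · · · · ·
    · · · · · · · · · ·
    · · · · · · · · · ·

Result: "outside"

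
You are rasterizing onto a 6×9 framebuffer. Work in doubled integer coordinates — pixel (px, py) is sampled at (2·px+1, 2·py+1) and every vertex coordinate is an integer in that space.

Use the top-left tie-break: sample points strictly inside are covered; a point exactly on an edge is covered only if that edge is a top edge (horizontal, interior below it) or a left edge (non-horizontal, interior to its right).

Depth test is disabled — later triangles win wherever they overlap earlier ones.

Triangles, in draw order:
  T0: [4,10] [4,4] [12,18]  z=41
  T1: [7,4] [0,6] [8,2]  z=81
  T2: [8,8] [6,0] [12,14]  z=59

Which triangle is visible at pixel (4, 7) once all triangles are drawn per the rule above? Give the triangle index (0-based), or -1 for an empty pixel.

T0:
  2·area = 48
  edge (4, 10)→(4, 4): d=(0,-6) top-left  bias=+0
  edge (4, 4)→(12, 18): d=(8,14) right/bottom  bias=-1
  edge (12, 18)→(4, 10): d=(-8,-8) top-left  bias=+0
    (0,3)@(1, 7): e=[-18,66,0] → .  [on edge]
    (2,3)@(5, 7): e=[6,10,32] → X
    (3,3)@(7, 7): e=[18,-18,48] → .
    (1,4)@(3, 9): e=[-6,54,0] → .  [on edge]
    (2,4)@(5, 9): e=[6,26,16] → X
    (3,4)@(7, 9): e=[18,-2,32] → .
    (2,5)@(5, 11): e=[6,42,0] → X  [on edge]
    (3,5)@(7, 11): e=[18,14,16] → X
    (4,5)@(9, 11): e=[30,-14,32] → .
    (2,6)@(5, 13): e=[6,58,-16] → .
    (3,6)@(7, 13): e=[18,30,0] → X  [on edge]
    (4,6)@(9, 13): e=[30,2,16] → X
    (4,7)@(9, 15): e=[30,18,0] → X  [on edge]
    (5,8)@(11, 17): e=[42,6,0] → X  [on edge]
  covered (8 px):
    . . . . . .
    . . . . . .
    . . . . . .
    . . X . . .
    . . X . . .
    . . X X . .
    . . . X X .
    . . . . X .
    . . . . . X
T1:
  2·area = 12
  edge (7, 4)→(0, 6): d=(-7,2) right/bottom  bias=-1
  edge (0, 6)→(8, 2): d=(8,-4) top-left  bias=+0
  edge (8, 2)→(7, 4): d=(-1,2) right/bottom  bias=-1
    (3,1)@(7, 3): e=[7,4,1] → X
    (4,1)@(9, 3): e=[3,12,-3] → .
    (1,2)@(3, 5): e=[1,4,7] → X
    (2,2)@(5, 5): e=[-3,12,3] → .
    (3,2)@(7, 5): e=[-7,20,-1] → .
    (1,3)@(3, 7): e=[-13,20,5] → .
  covered (2 px):
    . . . . . .
    . . . X . .
    . X . . . .
    . . . . . .
    . . . . . .
    . . . . . .
    . . . . . .
    . . . . . .
    . . . . . .
T2:
  2·area = 20
  edge (8, 8)→(6, 0): d=(-2,-8) top-left  bias=+0
  edge (6, 0)→(12, 14): d=(6,14) right/bottom  bias=-1
  edge (12, 14)→(8, 8): d=(-4,-6) top-left  bias=+0
    (3,1)@(7, 3): e=[2,4,14] → X
    (4,1)@(9, 3): e=[18,-24,26] → .
    (3,2)@(7, 5): e=[-2,16,6] → .
    (4,3)@(9, 7): e=[10,0,10] → .  [on edge]
    (4,4)@(9, 9): e=[6,12,2] → X
    (5,4)@(11, 9): e=[22,-16,14] → .
    (4,5)@(9, 11): e=[2,24,-6] → .
  covered (2 px):
    . . . . . .
    . . . X . .
    . . . . . .
    . . . . . .
    . . . . X .
    . . . . . .
    . . . . . .
    . . . . . .
    . . . . . .

Z-buffer (winner per pixel, '.' = empty):
  . . . . . .
  . . . 2 . .
  . 1 . . . .
  . . 0 . . .
  . . 0 . 2 .
  . . 0 0 . .
  . . . 0 0 .
  . . . . 0 .
  . . . . . 0

Result: 0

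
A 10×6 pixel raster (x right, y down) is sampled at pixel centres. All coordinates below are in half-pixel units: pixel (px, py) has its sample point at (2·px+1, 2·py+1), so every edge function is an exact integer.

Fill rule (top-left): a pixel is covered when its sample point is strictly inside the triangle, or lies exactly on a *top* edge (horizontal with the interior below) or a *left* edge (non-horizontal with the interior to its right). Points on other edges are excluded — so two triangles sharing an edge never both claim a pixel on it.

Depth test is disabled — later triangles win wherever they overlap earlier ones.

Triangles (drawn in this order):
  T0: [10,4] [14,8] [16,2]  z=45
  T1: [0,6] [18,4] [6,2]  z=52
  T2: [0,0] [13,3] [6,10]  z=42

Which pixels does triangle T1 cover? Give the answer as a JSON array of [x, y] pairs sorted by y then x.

T0:
  2·area = 32  (B↔C swapped to make it positive)
  edge (10, 4)→(16, 2): d=(6,-2) top-left  bias=+0
  edge (16, 2)→(14, 8): d=(-2,6) right/bottom  bias=-1
  edge (14, 8)→(10, 4): d=(-4,-4) top-left  bias=+0
    (3,0)@(7, 1): e=[-24,56,0] → ·  [on edge]
    (9,0)@(19, 1): e=[0,-16,48] → ·  [on edge]
    (4,1)@(9, 3): e=[-8,40,0] → ·  [on edge]
    (6,1)@(13, 3): e=[0,16,16] → #  [on edge]
    (7,1)@(15, 3): e=[4,4,24] → #
    (8,1)@(17, 3): e=[8,-8,32] → ·
    (3,2)@(7, 5): e=[0,48,-16] → ·  [on edge]
    (5,2)@(11, 5): e=[8,24,0] → #  [on edge]
    (7,2)@(15, 5): e=[16,0,16] → ·  [on edge]
    (0,3)@(1, 7): e=[0,80,-48] → ·  [on edge]
    (5,3)@(11, 7): e=[20,20,-8] → ·
    (6,3)@(13, 7): e=[24,8,0] → #  [on edge]
    (7,4)@(15, 9): e=[40,-8,0] → ·  [on edge]
    (6,5)@(13, 11): e=[48,0,-16] → ·  [on edge]
    (8,5)@(17, 11): e=[56,-24,0] → ·  [on edge]
  covered (5 px):
    · · · · · · · · · ·
    · · · · · · # # · ·
    · · · · · # # · · ·
    · · · · · · # · · ·
    · · · · · · · · · ·
    · · · · · · · · · ·
T1:
  2·area = 60  (B↔C swapped to make it positive)
  edge (0, 6)→(6, 2): d=(6,-4) top-left  bias=+0
  edge (6, 2)→(18, 4): d=(12,2) right/bottom  bias=-1
  edge (18, 4)→(0, 6): d=(-18,2) right/bottom  bias=-1
    (2,1)@(5, 3): e=[2,14,44] → #
    (3,1)@(7, 3): e=[10,10,40] → #
    (4,1)@(9, 3): e=[18,6,36] → #
    (5,1)@(11, 3): e=[26,2,32] → #
    (6,1)@(13, 3): e=[34,-2,28] → ·
    (1,2)@(3, 5): e=[6,42,12] → #
    (4,2)@(9, 5): e=[30,30,0] → ·  [on edge]
    (5,2)@(11, 5): e=[38,26,-4] → ·
    (1,3)@(3, 7): e=[18,66,-24] → ·
    (2,3)@(5, 7): e=[26,62,-28] → ·
    (3,3)@(7, 7): e=[34,58,-32] → ·
  covered (7 px):
    · · · · · · · · · ·
    · · # # # # · · · ·
    · # # # · · · · · ·
    · · · · · · · · · ·
    · · · · · · · · · ·
    · · · · · · · · · ·
T2:
  2·area = 112
  edge (0, 0)→(13, 3): d=(13,3) right/bottom  bias=-1
  edge (13, 3)→(6, 10): d=(-7,7) right/bottom  bias=-1
  edge (6, 10)→(0, 0): d=(-6,-10) top-left  bias=+0
    (0,0)@(1, 1): e=[10,98,4] → #
    (1,0)@(3, 1): e=[4,84,24] → #
    (2,0)@(5, 1): e=[-2,70,44] → ·
    (7,0)@(15, 1): e=[-32,0,144] → ·  [on edge]
    (0,1)@(1, 3): e=[36,84,-8] → ·
    (1,1)@(3, 3): e=[30,70,12] → #
    (2,1)@(5, 3): e=[24,56,32] → #
    (3,1)@(7, 3): e=[18,42,52] → #
    (4,1)@(9, 3): e=[12,28,72] → #
    (5,1)@(11, 3): e=[6,14,92] → #
    (6,1)@(13, 3): e=[0,0,112] → ·  [on edge]
    (1,2)@(3, 5): e=[56,56,0] → #  [on edge]
    (5,2)@(11, 5): e=[32,0,80] → ·  [on edge]
    (4,3)@(9, 7): e=[64,0,48] → ·  [on edge]
    (3,4)@(7, 9): e=[96,0,16] → ·  [on edge]
    (2,5)@(5, 11): e=[128,0,-16] → ·  [on edge]
  covered (13 px):
    # # · · · · · · · ·
    · # # # # # · · · ·
    · # # # # · · · · ·
    · · # # · · · · · ·
    · · · · · · · · · ·
    · · · · · · · · · ·

Answer: [[2,1],[3,1],[4,1],[5,1],[1,2],[2,2],[3,2]]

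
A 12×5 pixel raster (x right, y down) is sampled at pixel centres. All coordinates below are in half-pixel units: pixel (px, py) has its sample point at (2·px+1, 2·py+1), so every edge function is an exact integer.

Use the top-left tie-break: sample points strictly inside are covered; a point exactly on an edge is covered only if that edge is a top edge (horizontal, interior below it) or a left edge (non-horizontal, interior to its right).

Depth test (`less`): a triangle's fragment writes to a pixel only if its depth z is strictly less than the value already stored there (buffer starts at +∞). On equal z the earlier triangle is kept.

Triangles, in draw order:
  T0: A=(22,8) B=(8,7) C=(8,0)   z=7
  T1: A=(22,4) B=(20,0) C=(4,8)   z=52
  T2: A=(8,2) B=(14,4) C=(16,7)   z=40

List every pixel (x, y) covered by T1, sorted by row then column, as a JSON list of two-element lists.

T0:
  2·area = 98
  edge (22, 8)→(8, 7): d=(-14,-1) top-left  bias=+0
  edge (8, 7)→(8, 0): d=(0,-7) top-left  bias=+0
  edge (8, 0)→(22, 8): d=(14,8) right/bottom  bias=-1
    (4,0)@(9, 1): e=[85,7,6] → X
    (5,0)@(11, 1): e=[87,21,-10] → .
    (4,1)@(9, 3): e=[57,7,34] → X
    (5,1)@(11, 3): e=[59,21,18] → X
    (6,1)@(13, 3): e=[61,35,2] → X
    (7,1)@(15, 3): e=[63,49,-14] → .
    (4,2)@(9, 5): e=[29,7,62] → X
    (7,2)@(15, 5): e=[35,49,14] → X
    (8,2)@(17, 5): e=[37,63,-2] → .
    (4,3)@(9, 7): e=[1,7,90] → X
    (8,3)@(17, 7): e=[9,63,26] → X
    (9,3)@(19, 7): e=[11,77,10] → X
  covered (14 px):
    . . . . X . . . . . . .
    . . . . X X X . . . . .
    . . . . X X X X . . . .
    . . . . X X X X X X . .
    . . . . . . . . . . . .
T1:
  2·area = 80  (B↔C swapped to make it positive)
  edge (22, 4)→(4, 8): d=(-18,4) right/bottom  bias=-1
  edge (4, 8)→(20, 0): d=(16,-8) top-left  bias=+0
  edge (20, 0)→(22, 4): d=(2,4) right/bottom  bias=-1
    (9,0)@(19, 1): e=[66,8,6] → X
    (10,0)@(21, 1): e=[58,24,-2] → .
    (7,1)@(15, 3): e=[46,8,26] → X
    (8,1)@(17, 3): e=[38,24,18] → X
    (10,1)@(21, 3): e=[22,56,2] → X
    (11,1)@(23, 3): e=[14,72,-6] → .
    (5,2)@(11, 5): e=[26,8,46] → X
    (6,2)@(13, 5): e=[18,24,38] → X
    (9,2)@(19, 5): e=[-6,72,14] → .
    (10,2)@(21, 5): e=[-14,88,6] → .
    (3,3)@(7, 7): e=[6,8,66] → X
    (4,3)@(9, 7): e=[-2,24,58] → .
  covered (10 px):
    . . . . . . . . . X . .
    . . . . . . . X X X X .
    . . . . . X X X X . . .
    . . . X . . . . . . . .
    . . . . . . . . . . . .
T2:
  2·area = 14
  edge (8, 2)→(14, 4): d=(6,2) right/bottom  bias=-1
  edge (14, 4)→(16, 7): d=(2,3) right/bottom  bias=-1
  edge (16, 7)→(8, 2): d=(-8,-5) top-left  bias=+0
    (2,0)@(5, 1): e=[0,21,-7] → .  [on edge]
    (5,1)@(11, 3): e=[0,7,7] → .  [on edge]
    (6,2)@(13, 5): e=[8,5,1] → X
    (7,2)@(15, 5): e=[4,-1,11] → .
    (8,2)@(17, 5): e=[0,-7,21] → .  [on edge]
    (6,3)@(13, 7): e=[20,9,-15] → .
    (11,3)@(23, 7): e=[0,-21,35] → .  [on edge]
  covered (1 px):
    . . . . . . . . . . . .
    . . . . . . . . . . . .
    . . . . . . X . . . . .
    . . . . . . . . . . . .
    . . . . . . . . . . . .

Result: [[9,0],[7,1],[8,1],[9,1],[10,1],[5,2],[6,2],[7,2],[8,2],[3,3]]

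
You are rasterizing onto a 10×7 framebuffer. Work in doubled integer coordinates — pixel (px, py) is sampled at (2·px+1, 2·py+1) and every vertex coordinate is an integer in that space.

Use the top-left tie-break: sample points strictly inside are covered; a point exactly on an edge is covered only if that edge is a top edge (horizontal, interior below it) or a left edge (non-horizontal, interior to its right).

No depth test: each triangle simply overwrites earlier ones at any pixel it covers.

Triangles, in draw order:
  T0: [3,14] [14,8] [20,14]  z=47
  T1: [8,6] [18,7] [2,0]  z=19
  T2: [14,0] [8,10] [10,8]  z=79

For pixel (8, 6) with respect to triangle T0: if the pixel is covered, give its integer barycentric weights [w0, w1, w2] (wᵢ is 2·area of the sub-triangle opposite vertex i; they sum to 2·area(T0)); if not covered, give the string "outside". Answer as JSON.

T0:
  2·area = 102
  edge (3, 14)→(14, 8): d=(11,-6) top-left  bias=+0
  edge (14, 8)→(20, 14): d=(6,6) right/bottom  bias=-1
  edge (20, 14)→(3, 14): d=(-17,0) right/bottom  bias=-1
    (3,0)@(7, 1): e=[-119,0,221] → ·  [on edge]
    (4,1)@(9, 3): e=[-85,0,187] → ·  [on edge]
    (5,2)@(11, 5): e=[-51,0,153] → ·  [on edge]
    (6,3)@(13, 7): e=[-17,0,119] → ·  [on edge]
    (6,4)@(13, 9): e=[5,12,85] → █
    (7,4)@(15, 9): e=[17,0,85] → ·  [on edge]
    (4,5)@(9, 11): e=[3,48,51] → █
    (5,5)@(11, 11): e=[15,36,51] → █
    (7,5)@(15, 11): e=[39,12,51] → █
    (8,5)@(17, 11): e=[51,0,51] → ·  [on edge]
    (2,6)@(5, 13): e=[1,84,17] → █
    (3,6)@(7, 13): e=[13,72,17] → █
    (9,6)@(19, 13): e=[85,0,17] → ·  [on edge]
  covered (12 px):
    · · · · · · · · · ·
    · · · · · · · · · ·
    · · · · · · · · · ·
    · · · · · · · · · ·
    · · · · · · █ · · ·
    · · · · █ █ █ █ · ·
    · · █ █ █ █ █ █ █ ·
T1:
  2·area = 54  (B↔C swapped to make it positive)
  edge (8, 6)→(2, 0): d=(-6,-6) top-left  bias=+0
  edge (2, 0)→(18, 7): d=(16,7) right/bottom  bias=-1
  edge (18, 7)→(8, 6): d=(-10,-1) top-left  bias=+0
    (1,0)@(3, 1): e=[0,9,45] → █  [on edge]
    (2,0)@(5, 1): e=[12,-5,47] → ·
    (1,1)@(3, 3): e=[-12,41,25] → ·
    (2,1)@(5, 3): e=[0,27,27] → █  [on edge]
    (3,1)@(7, 3): e=[12,13,29] → █
    (4,1)@(9, 3): e=[24,-1,31] → ·
    (2,2)@(5, 5): e=[-12,59,7] → ·
    (3,2)@(7, 5): e=[0,45,9] → █  [on edge]
    (4,2)@(9, 5): e=[12,31,11] → █
    (5,2)@(11, 5): e=[24,17,13] → █
    (6,2)@(13, 5): e=[36,3,15] → █
    (7,2)@(15, 5): e=[48,-11,17] → ·
    (4,3)@(9, 7): e=[0,63,-9] → ·  [on edge]
    (5,4)@(11, 9): e=[0,81,-27] → ·  [on edge]
    (6,5)@(13, 11): e=[0,99,-45] → ·  [on edge]
    (7,6)@(15, 13): e=[0,117,-63] → ·  [on edge]
  covered (7 px):
    · █ · · · · · · · ·
    · · █ █ · · · · · ·
    · · · █ █ █ █ · · ·
    · · · · · · · · · ·
    · · · · · · · · · ·
    · · · · · · · · · ·
    · · · · · · · · · ·
T2:
  2·area = 8  (B↔C swapped to make it positive)
  edge (14, 0)→(10, 8): d=(-4,8) right/bottom  bias=-1
  edge (10, 8)→(8, 10): d=(-2,2) right/bottom  bias=-1
  edge (8, 10)→(14, 0): d=(6,-10) top-left  bias=+0
    (8,0)@(17, 1): e=[-28,0,36] → ·  [on edge]
    (7,1)@(15, 3): e=[-20,0,28] → ·  [on edge]
    (5,2)@(11, 5): e=[4,4,0] → █  [on edge]
    (6,2)@(13, 5): e=[-12,0,20] → ·  [on edge]
    (5,3)@(11, 7): e=[-4,0,12] → ·  [on edge]
    (4,4)@(9, 9): e=[4,0,4] → ·  [on edge]
    (3,5)@(7, 11): e=[12,0,-4] → ·  [on edge]
    (2,6)@(5, 13): e=[20,0,-12] → ·  [on edge]
  covered (1 px):
    · · · · · · · · · ·
    · · · · · · · · · ·
    · · · · · █ · · · ·
    · · · · · · · · · ·
    · · · · · · · · · ·
    · · · · · · · · · ·
    · · · · · · · · · ·

Result: [12,17,73]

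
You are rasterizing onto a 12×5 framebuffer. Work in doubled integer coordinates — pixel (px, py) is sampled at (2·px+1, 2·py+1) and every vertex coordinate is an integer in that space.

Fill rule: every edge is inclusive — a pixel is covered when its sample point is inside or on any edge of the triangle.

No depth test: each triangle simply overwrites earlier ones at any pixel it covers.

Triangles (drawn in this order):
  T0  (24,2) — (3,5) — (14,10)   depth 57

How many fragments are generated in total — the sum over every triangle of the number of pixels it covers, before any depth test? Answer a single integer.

T0:
  2·area = 138  (B↔C swapped to make it positive)
  edge (24, 2)→(14, 10): d=(-10,8) inclusive
  edge (14, 10)→(3, 5): d=(-11,-5) inclusive
  edge (3, 5)→(24, 2): d=(21,-3) inclusive
    (8,1)@(17, 3): e=[46,92,0] → #  [on edge]
    (9,1)@(19, 3): e=[30,102,6] → #
    (10,1)@(21, 3): e=[14,112,12] → #
    (11,1)@(23, 3): e=[-2,122,18] → ·
    (1,2)@(3, 5): e=[138,0,0] → #  [on edge]
    (2,2)@(5, 5): e=[122,10,6] → #
    (3,2)@(7, 5): e=[106,20,12] → #
    (4,2)@(9, 5): e=[90,30,18] → #
    (5,2)@(11, 5): e=[74,40,24] → #
    (6,2)@(13, 5): e=[58,50,30] → #
    (7,2)@(15, 5): e=[42,60,36] → #
    (10,2)@(21, 5): e=[-6,90,54] → ·
  covered (19 px):
    · · · · · · · · · · · ·
    · · · · · · · · # # # ·
    · # # # # # # # # # · ·
    · · · · # # # # # · · ·
    · · · · · · # # · · · ·

Result: 19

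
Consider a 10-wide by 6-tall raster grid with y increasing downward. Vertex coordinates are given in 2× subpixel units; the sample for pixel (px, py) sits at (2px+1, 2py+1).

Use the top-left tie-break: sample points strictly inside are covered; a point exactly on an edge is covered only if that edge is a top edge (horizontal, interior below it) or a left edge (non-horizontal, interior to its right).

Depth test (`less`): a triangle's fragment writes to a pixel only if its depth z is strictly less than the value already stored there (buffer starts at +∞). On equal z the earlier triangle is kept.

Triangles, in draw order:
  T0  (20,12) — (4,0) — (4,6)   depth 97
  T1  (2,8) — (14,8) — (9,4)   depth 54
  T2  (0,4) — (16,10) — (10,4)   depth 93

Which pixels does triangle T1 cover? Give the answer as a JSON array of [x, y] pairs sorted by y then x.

T0:
  2·area = 96  (B↔C swapped to make it positive)
  edge (20, 12)→(4, 6): d=(-16,-6) top-left  bias=+0
  edge (4, 6)→(4, 0): d=(0,-6) top-left  bias=+0
  edge (4, 0)→(20, 12): d=(16,12) right/bottom  bias=-1
    (2,0)@(5, 1): e=[86,6,4] → #
    (3,0)@(7, 1): e=[98,18,-20] → ·
    (2,1)@(5, 3): e=[54,6,36] → #
    (3,1)@(7, 3): e=[66,18,12] → #
    (4,1)@(9, 3): e=[78,30,-12] → ·
    (2,2)@(5, 5): e=[22,6,68] → #
    (4,2)@(9, 5): e=[46,30,20] → #
    (5,2)@(11, 5): e=[58,42,-4] → ·
    (2,3)@(5, 7): e=[-10,6,100] → ·
    (3,3)@(7, 7): e=[2,18,76] → #
    (5,3)@(11, 7): e=[26,42,28] → #
    (6,3)@(13, 7): e=[38,54,4] → #
  covered (12 px):
    · · # · · · · · · ·
    · · # # · · · · · ·
    · · # # # · · · · ·
    · · · # # # # · · ·
    · · · · · · # # · ·
    · · · · · · · · · ·
T1:
  2·area = 48  (B↔C swapped to make it positive)
  edge (2, 8)→(9, 4): d=(7,-4) top-left  bias=+0
  edge (9, 4)→(14, 8): d=(5,4) right/bottom  bias=-1
  edge (14, 8)→(2, 8): d=(-12,0) right/bottom  bias=-1
    (4,2)@(9, 5): e=[7,5,36] → #
    (5,2)@(11, 5): e=[15,-3,36] → ·
    (2,3)@(5, 7): e=[5,31,12] → #
    (3,3)@(7, 7): e=[13,23,12] → #
    (5,3)@(11, 7): e=[29,7,12] → #
    (6,3)@(13, 7): e=[37,-1,12] → ·
    (2,4)@(5, 9): e=[19,41,-12] → ·
    (3,4)@(7, 9): e=[27,33,-12] → ·
    (4,4)@(9, 9): e=[35,25,-12] → ·
    (5,4)@(11, 9): e=[43,17,-12] → ·
  covered (5 px):
    · · · · · · · · · ·
    · · · · · · · · · ·
    · · · · # · · · · ·
    · · # # # # · · · ·
    · · · · · · · · · ·
    · · · · · · · · · ·
T2:
  2·area = 60  (B↔C swapped to make it positive)
  edge (0, 4)→(10, 4): d=(10,0) top-left  bias=+0
  edge (10, 4)→(16, 10): d=(6,6) right/bottom  bias=-1
  edge (16, 10)→(0, 4): d=(-16,-6) top-left  bias=+0
    (3,0)@(7, 1): e=[-30,0,90] → ·  [on edge]
    (4,1)@(9, 3): e=[-10,0,70] → ·  [on edge]
    (1,2)@(3, 5): e=[10,48,2] → #
    (2,2)@(5, 5): e=[10,36,14] → #
    (3,2)@(7, 5): e=[10,24,26] → #
    (4,2)@(9, 5): e=[10,12,38] → #
    (5,2)@(11, 5): e=[10,0,50] → ·  [on edge]
    (1,3)@(3, 7): e=[30,60,-30] → ·
    (2,3)@(5, 7): e=[30,48,-18] → ·
    (3,3)@(7, 7): e=[30,36,-6] → ·
    (4,3)@(9, 7): e=[30,24,6] → #
    (5,3)@(11, 7): e=[30,12,18] → #
    (6,3)@(13, 7): e=[30,0,30] → ·  [on edge]
    (7,4)@(15, 9): e=[50,0,10] → ·  [on edge]
    (8,5)@(17, 11): e=[70,0,-10] → ·  [on edge]
  covered (6 px):
    · · · · · · · · · ·
    · · · · · · · · · ·
    · # # # # · · · · ·
    · · · · # # · · · ·
    · · · · · · · · · ·
    · · · · · · · · · ·

Result: [[4,2],[2,3],[3,3],[4,3],[5,3]]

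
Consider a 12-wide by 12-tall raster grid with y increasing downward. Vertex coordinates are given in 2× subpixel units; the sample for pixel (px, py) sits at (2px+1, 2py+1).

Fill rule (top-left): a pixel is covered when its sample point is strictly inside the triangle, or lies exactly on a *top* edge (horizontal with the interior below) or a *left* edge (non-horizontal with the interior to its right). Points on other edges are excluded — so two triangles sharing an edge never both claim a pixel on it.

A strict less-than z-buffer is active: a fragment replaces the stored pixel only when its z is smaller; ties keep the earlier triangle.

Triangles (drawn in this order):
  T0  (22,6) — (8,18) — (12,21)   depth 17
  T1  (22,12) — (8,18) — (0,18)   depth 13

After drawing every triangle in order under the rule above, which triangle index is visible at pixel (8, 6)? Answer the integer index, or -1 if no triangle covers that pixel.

T0:
  2·area = 90  (B↔C swapped to make it positive)
  edge (22, 6)→(12, 21): d=(-10,15) right/bottom  bias=-1
  edge (12, 21)→(8, 18): d=(-4,-3) top-left  bias=+0
  edge (8, 18)→(22, 6): d=(14,-12) top-left  bias=+0
    (10,3)@(21, 7): e=[5,83,2] → X
    (11,3)@(23, 7): e=[-25,89,26] → .
    (9,4)@(19, 9): e=[15,69,6] → X
    (10,4)@(21, 9): e=[-15,75,30] → .
    (8,5)@(17, 11): e=[25,55,10] → X
    (9,5)@(19, 11): e=[-5,61,34] → .
    (7,6)@(15, 13): e=[35,41,14] → X
    (9,6)@(19, 13): e=[-25,53,62] → .
    (6,7)@(13, 15): e=[45,27,18] → X
    (8,7)@(17, 15): e=[-15,39,66] → .
    (5,8)@(11, 17): e=[55,13,22] → X
    (7,8)@(15, 17): e=[-5,25,70] → .
  covered (11 px):
    . . . . . . . . . . . .
    . . . . . . . . . . . .
    . . . . . . . . . . . .
    . . . . . . . . . . X .
    . . . . . . . . . X . .
    . . . . . . . . X . . .
    . . . . . . . X X . . .
    . . . . . . X X . . . .
    . . . . . X X . . . . .
    . . . . . X X . . . . .
    . . . . . . . . . . . .
    . . . . . . . . . . . .
T1:
  2·area = 48
  edge (22, 12)→(8, 18): d=(-14,6) right/bottom  bias=-1
  edge (8, 18)→(0, 18): d=(-8,0) right/bottom  bias=-1
  edge (0, 18)→(22, 12): d=(22,-6) top-left  bias=+0
    (9,6)@(19, 13): e=[4,40,4] → X
    (10,6)@(21, 13): e=[-8,40,16] → .
    (5,7)@(11, 15): e=[24,24,0] → X  [on edge]
    (6,7)@(13, 15): e=[12,24,12] → X
    (7,7)@(15, 15): e=[0,24,24] → .  [on edge]
    (9,7)@(19, 15): e=[-24,24,48] → .
    (2,8)@(5, 17): e=[32,8,8] → X
    (3,8)@(7, 17): e=[20,8,20] → X
    (4,8)@(9, 17): e=[8,8,32] → X
    (5,8)@(11, 17): e=[-4,8,44] → .
    (6,8)@(13, 17): e=[-16,8,56] → .
    (2,9)@(5, 19): e=[4,-8,52] → .
    (0,10)@(1, 21): e=[0,-24,72] → .  [on edge]
  covered (6 px):
    . . . . . . . . . . . .
    . . . . . . . . . . . .
    . . . . . . . . . . . .
    . . . . . . . . . . . .
    . . . . . . . . . . . .
    . . . . . . . . . . . .
    . . . . . . . . . X . .
    . . . . . X X . . . . .
    . . X X X . . . . . . .
    . . . . . . . . . . . .
    . . . . . . . . . . . .
    . . . . . . . . . . . .

Z-buffer (winner per pixel, '.' = empty):
  . . . . . . . . . . . .
  . . . . . . . . . . . .
  . . . . . . . . . . . .
  . . . . . . . . . . 0 .
  . . . . . . . . . 0 . .
  . . . . . . . . 0 . . .
  . . . . . . . 0 0 1 . .
  . . . . . 1 1 0 . . . .
  . . 1 1 1 0 0 . . . . .
  . . . . . 0 0 . . . . .
  . . . . . . . . . . . .
  . . . . . . . . . . . .

Final: 0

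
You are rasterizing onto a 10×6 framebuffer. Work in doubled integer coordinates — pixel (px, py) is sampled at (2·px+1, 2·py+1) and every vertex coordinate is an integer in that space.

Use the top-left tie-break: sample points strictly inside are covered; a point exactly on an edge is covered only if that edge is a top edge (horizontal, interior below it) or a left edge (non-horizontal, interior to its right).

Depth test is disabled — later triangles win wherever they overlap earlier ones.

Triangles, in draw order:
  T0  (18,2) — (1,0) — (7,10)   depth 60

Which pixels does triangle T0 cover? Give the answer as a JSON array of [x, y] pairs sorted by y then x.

T0:
  2·area = 158  (B↔C swapped to make it positive)
  edge (18, 2)→(7, 10): d=(-11,8) right/bottom  bias=-1
  edge (7, 10)→(1, 0): d=(-6,-10) top-left  bias=+0
  edge (1, 0)→(18, 2): d=(17,2) right/bottom  bias=-1
    (1,0)@(3, 1): e=[131,14,13] → █
    (2,0)@(5, 1): e=[115,34,9] → █
    (3,0)@(7, 1): e=[99,54,5] → █
    (4,0)@(9, 1): e=[83,74,1] → █
    (5,0)@(11, 1): e=[67,94,-3] → ·
    (1,1)@(3, 3): e=[109,2,47] → █
    (5,1)@(11, 3): e=[45,82,31] → █
    (6,1)@(13, 3): e=[29,102,27] → █
    (7,1)@(15, 3): e=[13,122,23] → █
    (8,1)@(17, 3): e=[-3,142,19] → ·
    (1,2)@(3, 5): e=[87,-10,81] → ·
    (2,2)@(5, 5): e=[71,10,77] → █
  covered (20 px):
    · █ █ █ █ · · · · ·
    · █ █ █ █ █ █ █ · ·
    · · █ █ █ █ █ · · ·
    · · · █ █ █ · · · ·
    · · · █ · · · · · ·
    · · · · · · · · · ·

Result: [[1,0],[2,0],[3,0],[4,0],[1,1],[2,1],[3,1],[4,1],[5,1],[6,1],[7,1],[2,2],[3,2],[4,2],[5,2],[6,2],[3,3],[4,3],[5,3],[3,4]]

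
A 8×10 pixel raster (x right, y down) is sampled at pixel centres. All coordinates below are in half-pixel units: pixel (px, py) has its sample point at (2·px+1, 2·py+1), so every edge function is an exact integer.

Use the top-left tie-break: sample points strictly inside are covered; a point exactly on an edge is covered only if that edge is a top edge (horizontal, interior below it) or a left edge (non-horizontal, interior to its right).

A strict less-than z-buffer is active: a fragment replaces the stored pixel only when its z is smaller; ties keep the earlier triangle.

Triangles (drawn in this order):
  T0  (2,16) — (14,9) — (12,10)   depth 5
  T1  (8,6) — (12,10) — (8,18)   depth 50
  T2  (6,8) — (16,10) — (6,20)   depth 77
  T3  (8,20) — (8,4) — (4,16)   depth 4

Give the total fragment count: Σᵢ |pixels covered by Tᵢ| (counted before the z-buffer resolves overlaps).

T0:
  2·area = 2  (B↔C swapped to make it positive)
  edge (2, 16)→(12, 10): d=(10,-6) top-left  bias=+0
  edge (12, 10)→(14, 9): d=(2,-1) top-left  bias=+0
  edge (14, 9)→(2, 16): d=(-12,7) right/bottom  bias=-1
    (3,6)@(7, 13): e=[0,1,1] → █  [on edge]
    (4,6)@(9, 13): e=[12,3,-13] → ·
    (3,7)@(7, 15): e=[20,5,-23] → ·
  covered (1 px):
    · · · · · · · ·
    · · · · · · · ·
    · · · · · · · ·
    · · · · · · · ·
    · · · · · · · ·
    · · · · · · · ·
    · · · █ · · · ·
    · · · · · · · ·
    · · · · · · · ·
    · · · · · · · ·
T1:
  2·area = 48
  edge (8, 6)→(12, 10): d=(4,4) right/bottom  bias=-1
  edge (12, 10)→(8, 18): d=(-4,8) right/bottom  bias=-1
  edge (8, 18)→(8, 6): d=(0,-12) top-left  bias=+0
    (1,0)@(3, 1): e=[0,108,-60] → ·  [on edge]
    (2,1)@(5, 3): e=[0,84,-36] → ·  [on edge]
    (3,2)@(7, 5): e=[0,60,-12] → ·  [on edge]
    (4,3)@(9, 7): e=[0,36,12] → ·  [on edge]
    (4,4)@(9, 9): e=[8,28,12] → █
    (5,4)@(11, 9): e=[0,12,36] → ·  [on edge]
    (4,5)@(9, 11): e=[16,20,12] → █
    (5,5)@(11, 11): e=[8,4,36] → █
    (6,5)@(13, 11): e=[0,-12,60] → ·  [on edge]
    (4,6)@(9, 13): e=[24,12,12] → █
    (5,6)@(11, 13): e=[16,-4,36] → ·
    (7,6)@(15, 13): e=[0,-36,84] → ·  [on edge]
  covered (5 px):
    · · · · · · · ·
    · · · · · · · ·
    · · · · · · · ·
    · · · · · · · ·
    · · · · █ · · ·
    · · · · █ █ · ·
    · · · · █ · · ·
    · · · · █ · · ·
    · · · · · · · ·
    · · · · · · · ·
T2:
  2·area = 120
  edge (6, 8)→(16, 10): d=(10,2) right/bottom  bias=-1
  edge (16, 10)→(6, 20): d=(-10,10) right/bottom  bias=-1
  edge (6, 20)→(6, 8): d=(0,-12) top-left  bias=+0
    (0,3)@(1, 7): e=[0,180,-60] → ·  [on edge]
    (3,4)@(7, 9): e=[8,100,12] → █
    (4,4)@(9, 9): e=[4,80,36] → █
    (5,4)@(11, 9): e=[0,60,60] → ·  [on edge]
    (3,5)@(7, 11): e=[28,80,12] → █
    (5,5)@(11, 11): e=[20,40,60] → █
    (6,5)@(13, 11): e=[16,20,84] → █
    (7,5)@(15, 11): e=[12,0,108] → ·  [on edge]
    (3,6)@(7, 13): e=[48,60,12] → █
    (6,6)@(13, 13): e=[36,0,84] → ·  [on edge]
    (3,7)@(7, 15): e=[68,40,12] → █
    (5,7)@(11, 15): e=[60,0,60] → ·  [on edge]
    (4,8)@(9, 17): e=[84,0,36] → ·  [on edge]
    (3,9)@(7, 19): e=[108,0,12] → ·  [on edge]
  covered (12 px):
    · · · · · · · ·
    · · · · · · · ·
    · · · · · · · ·
    · · · · · · · ·
    · · · █ █ · · ·
    · · · █ █ █ █ ·
    · · · █ █ █ · ·
    · · · █ █ · · ·
    · · · █ · · · ·
    · · · · · · · ·
T3:
  2·area = 64  (B↔C swapped to make it positive)
  edge (8, 20)→(4, 16): d=(-4,-4) top-left  bias=+0
  edge (4, 16)→(8, 4): d=(4,-12) top-left  bias=+0
  edge (8, 4)→(8, 20): d=(0,16) right/bottom  bias=-1
    (4,0)@(9, 1): e=[80,0,-16] → ·  [on edge]
    (3,3)@(7, 7): e=[48,0,16] → █  [on edge]
    (4,3)@(9, 7): e=[56,24,-16] → ·
    (3,4)@(7, 9): e=[40,8,16] → █
    (4,4)@(9, 9): e=[48,32,-16] → ·
    (3,5)@(7, 11): e=[32,16,16] → █
    (4,5)@(9, 11): e=[40,40,-16] → ·
    (0,6)@(1, 13): e=[0,-48,112] → ·  [on edge]
    (2,6)@(5, 13): e=[16,0,48] → █  [on edge]
    (4,6)@(9, 13): e=[32,48,-16] → ·
    (1,7)@(3, 15): e=[0,-16,80] → ·  [on edge]
    (2,7)@(5, 15): e=[8,8,48] → █
    (2,8)@(5, 17): e=[0,16,48] → █  [on edge]
    (1,9)@(3, 19): e=[-16,0,80] → ·  [on edge]
    (3,9)@(7, 19): e=[0,48,16] → █  [on edge]
  covered (10 px):
    · · · · · · · ·
    · · · · · · · ·
    · · · · · · · ·
    · · · █ · · · ·
    · · · █ · · · ·
    · · · █ · · · ·
    · · █ █ · · · ·
    · · █ █ · · · ·
    · · █ █ · · · ·
    · · · █ · · · ·

Result: 28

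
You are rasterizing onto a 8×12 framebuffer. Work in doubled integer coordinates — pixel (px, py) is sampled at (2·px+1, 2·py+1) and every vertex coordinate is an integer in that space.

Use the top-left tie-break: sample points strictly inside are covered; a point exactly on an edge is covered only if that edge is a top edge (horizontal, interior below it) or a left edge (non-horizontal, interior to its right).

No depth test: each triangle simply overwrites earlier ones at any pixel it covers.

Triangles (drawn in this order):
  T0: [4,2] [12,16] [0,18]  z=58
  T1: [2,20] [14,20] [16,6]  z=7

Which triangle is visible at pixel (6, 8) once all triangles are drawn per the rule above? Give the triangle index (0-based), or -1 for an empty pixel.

T0:
  2·area = 184
  edge (4, 2)→(12, 16): d=(8,14) right/bottom  bias=-1
  edge (12, 16)→(0, 18): d=(-12,2) right/bottom  bias=-1
  edge (0, 18)→(4, 2): d=(4,-16) top-left  bias=+0
    (2,2)@(5, 5): e=[10,146,28] → █
    (3,2)@(7, 5): e=[-18,142,60] → ·
    (1,3)@(3, 7): e=[54,126,4] → █
    (3,3)@(7, 7): e=[-2,118,68] → ·
    (1,4)@(3, 9): e=[70,102,12] → █
    (3,4)@(7, 9): e=[14,94,76] → █
    (4,4)@(9, 9): e=[-14,90,108] → ·
    (1,5)@(3, 11): e=[86,78,20] → █
    (4,5)@(9, 11): e=[2,66,116] → █
    (5,5)@(11, 11): e=[-26,62,148] → ·
    (1,6)@(3, 13): e=[102,54,28] → █
    (5,6)@(11, 13): e=[-10,38,156] → ·
  covered (23 px):
    · · · · · · · ·
    · · · · · · · ·
    · · █ · · · · ·
    · █ █ · · · · ·
    · █ █ █ · · · ·
    · █ █ █ █ · · ·
    · █ █ █ █ · · ·
    █ █ █ █ █ █ · ·
    █ █ █ · · · · ·
    · · · · · · · ·
    · · · · · · · ·
    · · · · · · · ·
T1:
  2·area = 168  (B↔C swapped to make it positive)
  edge (2, 20)→(16, 6): d=(14,-14) top-left  bias=+0
  edge (16, 6)→(14, 20): d=(-2,14) right/bottom  bias=-1
  edge (14, 20)→(2, 20): d=(-12,0) right/bottom  bias=-1
    (7,3)@(15, 7): e=[0,12,156] → █  [on edge]
    (6,4)@(13, 9): e=[0,36,132] → █  [on edge]
    (5,5)@(11, 11): e=[0,60,108] → █  [on edge]
    (4,6)@(9, 13): e=[0,84,84] → █  [on edge]
    (7,6)@(15, 13): e=[84,0,84] → ·  [on edge]
    (3,7)@(7, 15): e=[0,108,60] → █  [on edge]
    (7,7)@(15, 15): e=[112,-4,60] → ·
    (2,8)@(5, 17): e=[0,132,36] → █  [on edge]
    (7,8)@(15, 17): e=[140,-8,36] → ·
    (1,9)@(3, 19): e=[0,156,12] → █  [on edge]
    (7,9)@(15, 19): e=[168,-12,12] → ·
    (0,10)@(1, 21): e=[0,180,-12] → ·  [on edge]
  covered (24 px):
    · · · · · · · ·
    · · · · · · · ·
    · · · · · · · ·
    · · · · · · · █
    · · · · · · █ █
    · · · · · █ █ █
    · · · · █ █ █ ·
    · · · █ █ █ █ ·
    · · █ █ █ █ █ ·
    · █ █ █ █ █ █ ·
    · · · · · · · ·
    · · · · · · · ·

Z-buffer (winner per pixel, '.' = empty):
  . . . . . . . .
  . . . . . . . .
  . . 0 . . . . .
  . 0 0 . . . . 1
  . 0 0 0 . . 1 1
  . 0 0 0 0 1 1 1
  . 0 0 0 1 1 1 .
  0 0 0 1 1 1 1 .
  0 0 1 1 1 1 1 .
  . 1 1 1 1 1 1 .
  . . . . . . . .
  . . . . . . . .

Final: 1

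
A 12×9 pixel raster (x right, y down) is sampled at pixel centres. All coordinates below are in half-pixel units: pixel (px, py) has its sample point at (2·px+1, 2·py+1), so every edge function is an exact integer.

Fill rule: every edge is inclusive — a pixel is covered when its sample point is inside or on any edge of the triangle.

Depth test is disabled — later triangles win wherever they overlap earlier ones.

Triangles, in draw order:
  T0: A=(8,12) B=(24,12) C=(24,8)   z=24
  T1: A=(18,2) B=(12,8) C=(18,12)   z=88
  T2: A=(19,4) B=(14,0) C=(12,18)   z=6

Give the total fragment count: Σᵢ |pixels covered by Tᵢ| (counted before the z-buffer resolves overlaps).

T0:
  2·area = 64  (B↔C swapped to make it positive)
  edge (8, 12)→(24, 8): d=(16,-4) inclusive
  edge (24, 8)→(24, 12): d=(0,4) inclusive
  edge (24, 12)→(8, 12): d=(-16,0) inclusive
    (10,4)@(21, 9): e=[4,12,48] → X
    (11,4)@(23, 9): e=[12,4,48] → X
    (6,5)@(13, 11): e=[4,44,16] → X
    (7,5)@(15, 11): e=[12,36,16] → X
    (8,5)@(17, 11): e=[20,28,16] → X
    (9,5)@(19, 11): e=[28,20,16] → X
    (6,6)@(13, 13): e=[36,44,-16] → .
    (7,6)@(15, 13): e=[44,36,-16] → .
    (8,6)@(17, 13): e=[52,28,-16] → .
    (9,6)@(19, 13): e=[60,20,-16] → .
    (10,6)@(21, 13): e=[68,12,-16] → .
    (11,6)@(23, 13): e=[76,4,-16] → .
  covered (8 px):
    . . . . . . . . . . . .
    . . . . . . . . . . . .
    . . . . . . . . . . . .
    . . . . . . . . . . . .
    . . . . . . . . . . X X
    . . . . . . X X X X X X
    . . . . . . . . . . . .
    . . . . . . . . . . . .
    . . . . . . . . . . . .
T1:
  2·area = 60  (B↔C swapped to make it positive)
  edge (18, 2)→(18, 12): d=(0,10) inclusive
  edge (18, 12)→(12, 8): d=(-6,-4) inclusive
  edge (12, 8)→(18, 2): d=(6,-6) inclusive
    (9,0)@(19, 1): e=[-10,70,0] → .  [on edge]
    (8,1)@(17, 3): e=[10,50,0] → X  [on edge]
    (9,1)@(19, 3): e=[-10,58,12] → .
    (7,2)@(15, 5): e=[30,30,0] → X  [on edge]
    (9,2)@(19, 5): e=[-10,46,24] → .
    (6,3)@(13, 7): e=[50,10,0] → X  [on edge]
    (9,3)@(19, 7): e=[-10,34,36] → .
    (5,4)@(11, 9): e=[70,-10,0] → .  [on edge]
    (6,4)@(13, 9): e=[50,-2,12] → .
    (7,4)@(15, 9): e=[30,6,24] → X
    (9,4)@(19, 9): e=[-10,22,48] → .
    (4,5)@(9, 11): e=[90,-30,0] → .  [on edge]
    (3,6)@(7, 13): e=[110,-50,0] → .  [on edge]
    (2,7)@(5, 15): e=[130,-70,0] → .  [on edge]
    (1,8)@(3, 17): e=[150,-90,0] → .  [on edge]
  covered (9 px):
    . . . . . . . . . . . .
    . . . . . . . . X . . .
    . . . . . . . X X . . .
    . . . . . . X X X . . .
    . . . . . . . X X . . .
    . . . . . . . . X . . .
    . . . . . . . . . . . .
    . . . . . . . . . . . .
    . . . . . . . . . . . .
T2:
  2·area = 98  (B↔C swapped to make it positive)
  edge (19, 4)→(12, 18): d=(-7,14) inclusive
  edge (12, 18)→(14, 0): d=(2,-18) inclusive
  edge (14, 0)→(19, 4): d=(5,4) inclusive
    (7,0)@(15, 1): e=[77,20,1] → X
    (8,0)@(17, 1): e=[49,56,-7] → .
    (7,1)@(15, 3): e=[63,24,11] → X
    (8,1)@(17, 3): e=[35,60,3] → X
    (9,1)@(19, 3): e=[7,96,-5] → .
    (7,2)@(15, 5): e=[49,28,21] → X
    (9,2)@(19, 5): e=[-7,100,5] → .
    (7,3)@(15, 7): e=[35,32,31] → X
    (9,3)@(19, 7): e=[-21,104,15] → .
    (6,4)@(13, 9): e=[49,0,49] → X  [on edge]
    (8,4)@(17, 9): e=[-7,72,33] → .
    (6,5)@(13, 11): e=[35,4,59] → X
  covered (13 px):
    . . . . . . . X . . . .
    . . . . . . . X X . . .
    . . . . . . . X X . . .
    . . . . . . . X X . . .
    . . . . . . X X . . . .
    . . . . . . X X . . . .
    . . . . . . X . . . . .
    . . . . . . X . . . . .
    . . . . . . . . . . . .

Answer: 30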